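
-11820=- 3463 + -8357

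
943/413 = 943/413 = 2.28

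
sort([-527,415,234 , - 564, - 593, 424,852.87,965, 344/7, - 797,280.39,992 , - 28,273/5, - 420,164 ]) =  [ - 797, - 593, - 564 , - 527,-420, -28, 344/7, 273/5,164, 234 , 280.39 , 415, 424,852.87 , 965,992] 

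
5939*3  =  17817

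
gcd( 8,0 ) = 8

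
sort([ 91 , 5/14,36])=[ 5/14,36,91]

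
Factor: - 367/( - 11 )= 11^( - 1)*367^1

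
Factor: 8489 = 13^1*653^1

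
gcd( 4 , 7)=1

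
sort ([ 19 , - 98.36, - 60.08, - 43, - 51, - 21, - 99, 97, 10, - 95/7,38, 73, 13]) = [ - 99 , - 98.36, - 60.08, - 51, - 43, - 21, - 95/7, 10 , 13,19,38, 73,  97]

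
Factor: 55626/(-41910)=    - 5^( - 1)*11^( - 1) * 73^1  =  -  73/55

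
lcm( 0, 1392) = 0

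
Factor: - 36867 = -3^1*12289^1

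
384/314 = 192/157 = 1.22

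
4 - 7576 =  -7572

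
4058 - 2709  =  1349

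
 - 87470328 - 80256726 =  - 167727054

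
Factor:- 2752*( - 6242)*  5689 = 2^7 * 43^1* 3121^1*5689^1 = 97725550976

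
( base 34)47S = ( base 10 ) 4890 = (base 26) 762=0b1001100011010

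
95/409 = 95/409  =  0.23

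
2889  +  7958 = 10847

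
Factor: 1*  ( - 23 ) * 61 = - 23^1*61^1 = -  1403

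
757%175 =57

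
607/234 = 607/234 = 2.59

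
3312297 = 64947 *51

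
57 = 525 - 468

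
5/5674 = 5/5674= 0.00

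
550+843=1393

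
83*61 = 5063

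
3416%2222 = 1194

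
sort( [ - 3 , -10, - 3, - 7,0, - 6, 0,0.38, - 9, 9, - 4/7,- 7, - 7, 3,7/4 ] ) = [ - 10, - 9 ,-7, -7,-7, - 6, - 3, - 3, - 4/7, 0,0,0.38,7/4, 3, 9]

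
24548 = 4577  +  19971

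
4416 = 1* 4416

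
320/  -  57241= -1 +56921/57241 = - 0.01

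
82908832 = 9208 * 9004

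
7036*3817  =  26856412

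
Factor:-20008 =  - 2^3*41^1*61^1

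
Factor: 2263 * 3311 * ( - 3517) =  - 26352152981 = - 7^1*11^1*31^1 *43^1*73^1*3517^1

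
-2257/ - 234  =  2257/234= 9.65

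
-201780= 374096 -575876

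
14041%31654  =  14041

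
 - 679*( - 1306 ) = 886774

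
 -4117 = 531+-4648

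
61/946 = 61/946= 0.06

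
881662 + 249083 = 1130745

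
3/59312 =3/59312 = 0.00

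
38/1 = 38 = 38.00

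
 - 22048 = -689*32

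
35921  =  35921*1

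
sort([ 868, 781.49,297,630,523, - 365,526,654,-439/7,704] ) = [ - 365, - 439/7,  297,523, 526, 630, 654,704,  781.49, 868] 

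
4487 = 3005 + 1482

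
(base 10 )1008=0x3F0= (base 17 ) 385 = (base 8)1760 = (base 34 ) TM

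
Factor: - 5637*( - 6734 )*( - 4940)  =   - 2^3*3^1 *5^1*7^1*13^2*19^1*37^1*1879^1 =- 187520216520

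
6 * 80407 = 482442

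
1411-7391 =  - 5980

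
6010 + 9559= 15569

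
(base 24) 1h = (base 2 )101001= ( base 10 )41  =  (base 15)2b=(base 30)1b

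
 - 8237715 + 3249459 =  - 4988256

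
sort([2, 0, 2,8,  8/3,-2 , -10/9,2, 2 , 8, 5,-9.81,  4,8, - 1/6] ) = [ - 9.81, - 2,  -  10/9,-1/6,0 , 2,  2, 2,2, 8/3,  4, 5,8, 8, 8 ] 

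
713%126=83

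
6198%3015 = 168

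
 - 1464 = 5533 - 6997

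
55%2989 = 55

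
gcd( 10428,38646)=6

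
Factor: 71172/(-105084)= -659/973 =- 7^( - 1)*139^(- 1)*659^1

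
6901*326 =2249726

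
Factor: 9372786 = 2^1*3^1*1562131^1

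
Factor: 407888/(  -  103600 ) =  - 5^(-2 )*7^(-1) * 13^1 * 53^1= - 689/175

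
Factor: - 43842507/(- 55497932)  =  2^( - 2)*3^1* 7^( - 1)*17^1 * 859657^1*1982069^(- 1)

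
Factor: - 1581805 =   -  5^1*29^1 * 10909^1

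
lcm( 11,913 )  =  913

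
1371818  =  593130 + 778688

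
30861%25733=5128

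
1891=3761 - 1870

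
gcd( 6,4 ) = 2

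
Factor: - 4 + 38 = 2^1*17^1 = 34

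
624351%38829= 3087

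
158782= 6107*26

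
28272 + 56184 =84456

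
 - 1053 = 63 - 1116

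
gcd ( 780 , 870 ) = 30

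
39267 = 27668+11599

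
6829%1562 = 581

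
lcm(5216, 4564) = 36512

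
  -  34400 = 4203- 38603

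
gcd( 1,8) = 1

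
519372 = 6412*81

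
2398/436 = 5  +  1/2 =5.50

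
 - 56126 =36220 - 92346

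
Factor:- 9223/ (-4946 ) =2^( - 1 )*23^1 * 401^1*2473^(  -  1 )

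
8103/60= 135+1/20 = 135.05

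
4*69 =276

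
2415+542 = 2957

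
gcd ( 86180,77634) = 2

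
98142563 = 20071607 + 78070956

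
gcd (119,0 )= 119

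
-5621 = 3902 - 9523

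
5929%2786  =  357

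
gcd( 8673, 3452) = 1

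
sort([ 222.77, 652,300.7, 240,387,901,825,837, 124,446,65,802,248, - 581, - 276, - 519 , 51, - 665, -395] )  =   [ - 665, - 581, - 519, - 395 , - 276,51,65,124,222.77, 240, 248, 300.7,387, 446,652,802, 825,837,901]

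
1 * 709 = 709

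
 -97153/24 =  - 97153/24 = - 4048.04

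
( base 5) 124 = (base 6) 103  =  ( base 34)15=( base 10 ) 39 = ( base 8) 47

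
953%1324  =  953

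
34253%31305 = 2948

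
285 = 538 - 253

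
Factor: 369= 3^2*41^1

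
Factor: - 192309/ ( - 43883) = 3^1*7^( - 1)*13^1 * 4931^1*6269^( - 1)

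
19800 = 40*495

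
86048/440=195+31/55 = 195.56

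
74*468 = 34632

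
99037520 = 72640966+26396554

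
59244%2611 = 1802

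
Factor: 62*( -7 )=  -  2^1 * 7^1*31^1  =  -434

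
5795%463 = 239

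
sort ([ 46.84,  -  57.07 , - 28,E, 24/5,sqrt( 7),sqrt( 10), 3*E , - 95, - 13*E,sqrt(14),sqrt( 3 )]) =[ -95, - 57.07, - 13*E,-28, sqrt(3), sqrt(7), E , sqrt(10 ),  sqrt(14),24/5,3*E, 46.84 ]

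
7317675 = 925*7911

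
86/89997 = 86/89997 = 0.00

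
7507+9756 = 17263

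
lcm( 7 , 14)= 14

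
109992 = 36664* 3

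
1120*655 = 733600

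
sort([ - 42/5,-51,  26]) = [ - 51, - 42/5, 26 ]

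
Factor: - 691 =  - 691^1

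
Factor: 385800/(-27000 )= -3^( -2)*5^( - 1 )*643^1 = - 643/45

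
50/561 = 50/561= 0.09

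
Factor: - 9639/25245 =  - 3^1*5^( - 1)*7^1 * 11^( - 1 ) = - 21/55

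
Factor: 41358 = 2^1*3^1 * 61^1 * 113^1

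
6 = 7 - 1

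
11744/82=5872/41  =  143.22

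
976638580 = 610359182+366279398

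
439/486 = 439/486 = 0.90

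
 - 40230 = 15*( - 2682 ) 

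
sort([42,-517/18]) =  [ - 517/18,42]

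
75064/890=84 + 152/445=84.34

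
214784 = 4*53696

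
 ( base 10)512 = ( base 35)em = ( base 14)288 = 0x200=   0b1000000000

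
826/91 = 118/13  =  9.08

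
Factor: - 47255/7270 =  - 13/2 = - 2^( - 1)*13^1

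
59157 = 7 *8451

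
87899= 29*3031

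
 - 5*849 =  - 4245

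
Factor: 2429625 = 3^1*5^3*11^1*19^1*31^1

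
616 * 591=364056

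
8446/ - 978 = - 4223/489 = - 8.64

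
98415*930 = 91525950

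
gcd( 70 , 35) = 35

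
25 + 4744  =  4769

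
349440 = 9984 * 35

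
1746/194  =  9= 9.00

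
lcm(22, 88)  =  88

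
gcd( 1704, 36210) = 426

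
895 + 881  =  1776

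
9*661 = 5949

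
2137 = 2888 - 751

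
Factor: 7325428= 2^2 *11^1*166487^1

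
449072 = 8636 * 52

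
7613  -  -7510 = 15123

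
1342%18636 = 1342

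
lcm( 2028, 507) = 2028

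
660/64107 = 220/21369 =0.01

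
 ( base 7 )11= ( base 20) 8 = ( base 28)8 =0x8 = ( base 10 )8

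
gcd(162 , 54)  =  54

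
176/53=176/53 = 3.32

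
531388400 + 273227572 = 804615972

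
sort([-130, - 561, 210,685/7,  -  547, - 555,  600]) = [ - 561, - 555,-547, - 130, 685/7,210 , 600] 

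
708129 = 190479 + 517650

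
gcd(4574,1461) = 1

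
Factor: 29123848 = 2^3*13^1*280037^1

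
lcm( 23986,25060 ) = 1679020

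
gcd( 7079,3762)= 1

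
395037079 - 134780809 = 260256270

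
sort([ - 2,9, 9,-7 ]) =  [ - 7, - 2,9, 9] 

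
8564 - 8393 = 171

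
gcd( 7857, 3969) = 81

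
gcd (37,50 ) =1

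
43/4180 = 43/4180 = 0.01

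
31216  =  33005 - 1789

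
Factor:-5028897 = - 3^1*73^1*22963^1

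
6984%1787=1623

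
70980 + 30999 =101979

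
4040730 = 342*11815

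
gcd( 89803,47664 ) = 1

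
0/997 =0 =0.00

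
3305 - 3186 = 119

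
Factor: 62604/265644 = 37/157 = 37^1 * 157^( - 1 ) 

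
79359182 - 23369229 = 55989953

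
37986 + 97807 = 135793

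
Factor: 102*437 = 2^1*3^1*17^1 * 19^1*23^1 =44574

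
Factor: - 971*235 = - 5^1*47^1*971^1 = - 228185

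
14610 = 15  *974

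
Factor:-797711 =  - 797711^1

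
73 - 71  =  2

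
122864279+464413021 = 587277300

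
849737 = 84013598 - 83163861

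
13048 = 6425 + 6623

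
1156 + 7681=8837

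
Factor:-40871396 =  - 2^2 * 10217849^1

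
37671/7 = 5381+4/7=   5381.57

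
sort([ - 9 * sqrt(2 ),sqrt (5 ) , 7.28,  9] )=[ - 9*sqrt (2 ),sqrt(5 ), 7.28, 9] 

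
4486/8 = 2243/4 = 560.75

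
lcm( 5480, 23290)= 93160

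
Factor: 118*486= 57348=2^2*3^5 * 59^1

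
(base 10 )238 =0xee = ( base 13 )154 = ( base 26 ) 94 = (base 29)86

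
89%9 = 8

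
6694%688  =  502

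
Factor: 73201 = 71^1*1031^1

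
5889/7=841+2/7= 841.29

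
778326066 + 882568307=1660894373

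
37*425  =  15725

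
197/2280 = 197/2280 = 0.09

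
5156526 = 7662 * 673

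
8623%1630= 473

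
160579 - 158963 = 1616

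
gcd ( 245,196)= 49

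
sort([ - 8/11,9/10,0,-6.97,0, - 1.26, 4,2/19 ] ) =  [  -  6.97,  -  1.26, - 8/11, 0, 0 , 2/19,  9/10, 4 ]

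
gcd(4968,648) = 216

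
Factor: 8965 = 5^1 *11^1*163^1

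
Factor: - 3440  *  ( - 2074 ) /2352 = 2^1*3^ ( - 1)*5^1*7^(  -  2 )*17^1*43^1*61^1=445910/147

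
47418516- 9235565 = 38182951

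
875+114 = 989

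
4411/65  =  4411/65= 67.86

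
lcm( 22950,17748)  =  1331100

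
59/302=59/302 = 0.20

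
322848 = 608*531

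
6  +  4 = 10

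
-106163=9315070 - 9421233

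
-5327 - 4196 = -9523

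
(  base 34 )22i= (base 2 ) 100101011110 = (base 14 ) c34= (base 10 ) 2398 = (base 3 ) 10021211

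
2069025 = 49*42225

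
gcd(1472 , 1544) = 8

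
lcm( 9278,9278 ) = 9278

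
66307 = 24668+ 41639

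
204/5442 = 34/907=0.04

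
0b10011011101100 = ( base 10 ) 9964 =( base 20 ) 14i4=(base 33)94v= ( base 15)2e44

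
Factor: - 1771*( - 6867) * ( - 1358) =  - 2^1*3^2*7^3* 11^1 * 23^1 * 97^1 * 109^1= - 16515258606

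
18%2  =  0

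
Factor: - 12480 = -2^6*3^1*5^1 * 13^1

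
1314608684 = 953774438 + 360834246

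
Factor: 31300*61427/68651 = 2^2*5^2 *11^( - 1) * 19^1 * 53^1*61^1 * 79^ ( - 2)*313^1  =  1922665100/68651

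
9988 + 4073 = 14061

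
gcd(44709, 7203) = 21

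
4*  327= 1308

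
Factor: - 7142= - 2^1*3571^1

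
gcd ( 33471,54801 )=9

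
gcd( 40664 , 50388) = 884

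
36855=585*63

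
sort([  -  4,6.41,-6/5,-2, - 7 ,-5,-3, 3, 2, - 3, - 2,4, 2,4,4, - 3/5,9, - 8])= [-8, - 7, - 5,- 4,-3, - 3, - 2,-2,-6/5,-3/5, 2, 2, 3,4, 4, 4,6.41,9]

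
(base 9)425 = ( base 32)ar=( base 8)533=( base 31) b6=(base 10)347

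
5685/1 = 5685 =5685.00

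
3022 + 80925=83947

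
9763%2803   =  1354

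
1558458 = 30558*51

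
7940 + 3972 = 11912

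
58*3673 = 213034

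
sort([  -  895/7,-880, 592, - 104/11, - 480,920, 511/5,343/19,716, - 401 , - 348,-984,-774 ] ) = [ - 984, - 880, - 774, -480,-401, - 348, - 895/7, - 104/11, 343/19, 511/5 , 592, 716 , 920] 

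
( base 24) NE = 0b1000110110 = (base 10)566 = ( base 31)i8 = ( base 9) 688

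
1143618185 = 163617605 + 980000580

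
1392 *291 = 405072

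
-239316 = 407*(-588) 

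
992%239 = 36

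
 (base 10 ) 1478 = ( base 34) 19g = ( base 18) 4a2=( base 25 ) 293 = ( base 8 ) 2706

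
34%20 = 14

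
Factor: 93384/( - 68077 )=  - 2^3*3^2 * 19^( - 1 )*1297^1 *3583^ ( - 1 ) 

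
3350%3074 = 276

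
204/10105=204/10105=0.02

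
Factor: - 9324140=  - 2^2 * 5^1 *7^1*66601^1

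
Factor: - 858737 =-11^2 * 47^1* 151^1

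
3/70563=1/23521  =  0.00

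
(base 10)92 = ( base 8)134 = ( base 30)32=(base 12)78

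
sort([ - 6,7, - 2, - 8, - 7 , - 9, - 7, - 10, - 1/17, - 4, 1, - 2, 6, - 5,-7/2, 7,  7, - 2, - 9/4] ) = [-10,- 9, - 8, - 7,- 7, - 6  , - 5, - 4, - 7/2, - 9/4, - 2,  -  2, - 2, - 1/17, 1,6, 7, 7,7]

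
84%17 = 16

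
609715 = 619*985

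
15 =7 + 8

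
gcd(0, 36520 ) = 36520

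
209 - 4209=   -  4000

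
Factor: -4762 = - 2^1 * 2381^1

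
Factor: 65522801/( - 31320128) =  - 2^(-6)*7^(-1)*353^1*419^1*443^1*69911^( - 1)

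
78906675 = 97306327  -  18399652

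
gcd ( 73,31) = 1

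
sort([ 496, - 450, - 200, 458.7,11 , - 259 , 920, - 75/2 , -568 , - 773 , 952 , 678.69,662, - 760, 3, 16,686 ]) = [ - 773, - 760,  -  568,-450,-259, - 200, - 75/2 , 3,11 , 16, 458.7, 496,662 , 678.69,686 , 920, 952 ] 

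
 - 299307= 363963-663270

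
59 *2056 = 121304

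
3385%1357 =671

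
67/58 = 67/58 = 1.16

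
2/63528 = 1/31764=   0.00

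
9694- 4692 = 5002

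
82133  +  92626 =174759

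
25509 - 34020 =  - 8511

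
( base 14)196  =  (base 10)328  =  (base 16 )148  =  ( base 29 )B9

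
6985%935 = 440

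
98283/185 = 98283/185 = 531.26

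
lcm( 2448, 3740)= 134640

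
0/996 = 0 = 0.00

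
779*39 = 30381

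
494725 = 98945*5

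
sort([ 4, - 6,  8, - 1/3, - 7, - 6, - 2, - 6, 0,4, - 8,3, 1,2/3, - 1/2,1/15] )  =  [- 8, - 7, - 6, - 6, - 6,-2, - 1/2,-1/3,0 , 1/15,2/3, 1 , 3, 4,4,8 ]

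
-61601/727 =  - 85 + 194/727 = - 84.73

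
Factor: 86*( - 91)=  - 2^1* 7^1*13^1*43^1 = -7826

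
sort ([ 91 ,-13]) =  [-13, 91 ] 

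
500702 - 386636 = 114066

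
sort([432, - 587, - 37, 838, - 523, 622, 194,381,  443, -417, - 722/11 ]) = [-587, - 523,  -  417,-722/11, - 37,194, 381, 432, 443,622, 838 ] 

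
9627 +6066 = 15693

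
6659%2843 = 973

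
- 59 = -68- - 9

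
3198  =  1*3198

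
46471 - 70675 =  - 24204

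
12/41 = 12/41 = 0.29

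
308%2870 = 308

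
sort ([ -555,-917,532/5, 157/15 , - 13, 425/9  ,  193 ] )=[ - 917,-555, - 13, 157/15,425/9, 532/5, 193] 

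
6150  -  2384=3766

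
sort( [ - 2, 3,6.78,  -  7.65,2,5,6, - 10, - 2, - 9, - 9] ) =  [ -10, -9 , - 9, - 7.65, - 2, - 2 , 2,3, 5,  6,6.78]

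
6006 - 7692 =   -  1686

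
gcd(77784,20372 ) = 1852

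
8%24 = 8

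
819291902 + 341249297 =1160541199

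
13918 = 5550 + 8368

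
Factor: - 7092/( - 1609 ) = 2^2*3^2*197^1*1609^( - 1 )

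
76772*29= 2226388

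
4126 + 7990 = 12116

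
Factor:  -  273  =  -3^1* 7^1* 13^1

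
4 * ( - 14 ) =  - 56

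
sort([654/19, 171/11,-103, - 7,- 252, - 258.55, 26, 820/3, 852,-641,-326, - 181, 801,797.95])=[-641, - 326, - 258.55, - 252,-181, - 103, - 7,171/11,26  ,  654/19,820/3,797.95,801,852 ]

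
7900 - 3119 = 4781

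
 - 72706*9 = - 654354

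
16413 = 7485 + 8928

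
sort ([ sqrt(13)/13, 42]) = [sqrt( 13)/13,42]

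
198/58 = 3 + 12/29 = 3.41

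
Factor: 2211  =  3^1*11^1 * 67^1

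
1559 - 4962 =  - 3403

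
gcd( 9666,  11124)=54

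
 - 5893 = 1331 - 7224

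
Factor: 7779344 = 2^4*601^1 * 809^1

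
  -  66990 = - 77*870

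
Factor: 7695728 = 2^4*199^1 * 2417^1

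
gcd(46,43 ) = 1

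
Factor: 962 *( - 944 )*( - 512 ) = 2^14* 13^1*37^1 * 59^1 = 464961536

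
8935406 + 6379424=15314830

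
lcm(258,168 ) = 7224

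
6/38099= 6/38099 = 0.00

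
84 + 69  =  153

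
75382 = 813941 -738559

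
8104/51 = 158 + 46/51= 158.90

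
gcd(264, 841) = 1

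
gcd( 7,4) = 1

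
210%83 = 44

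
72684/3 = 24228= 24228.00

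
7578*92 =697176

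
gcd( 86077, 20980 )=1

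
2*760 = 1520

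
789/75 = 263/25 =10.52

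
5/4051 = 5/4051 = 0.00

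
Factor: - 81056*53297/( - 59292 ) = 1080010408/14823  =  2^3*3^(  -  5)*17^1*61^( - 1 )* 149^1*223^1*239^1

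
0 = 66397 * 0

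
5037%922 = 427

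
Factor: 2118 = 2^1*3^1  *353^1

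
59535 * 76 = 4524660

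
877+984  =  1861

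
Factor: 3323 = 3323^1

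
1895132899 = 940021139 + 955111760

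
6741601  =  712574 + 6029027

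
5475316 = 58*94402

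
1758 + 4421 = 6179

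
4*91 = 364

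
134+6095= 6229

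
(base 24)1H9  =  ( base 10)993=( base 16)3e1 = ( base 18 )313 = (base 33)u3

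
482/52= 241/26 = 9.27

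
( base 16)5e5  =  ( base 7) 4254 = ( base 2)10111100101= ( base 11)1152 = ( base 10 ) 1509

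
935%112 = 39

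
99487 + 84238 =183725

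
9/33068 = 9/33068 = 0.00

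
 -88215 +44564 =  -  43651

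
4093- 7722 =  - 3629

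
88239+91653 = 179892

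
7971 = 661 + 7310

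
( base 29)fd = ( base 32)e0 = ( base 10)448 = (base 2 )111000000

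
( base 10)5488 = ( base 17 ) 11GE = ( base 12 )3214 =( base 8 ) 12560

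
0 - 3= - 3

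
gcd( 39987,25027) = 1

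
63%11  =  8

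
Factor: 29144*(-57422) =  - 2^4*3643^1*28711^1 = -1673506768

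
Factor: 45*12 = 540 = 2^2*3^3*5^1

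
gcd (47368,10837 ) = 1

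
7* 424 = 2968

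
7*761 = 5327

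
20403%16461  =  3942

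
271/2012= 271/2012 = 0.13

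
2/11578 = 1/5789 = 0.00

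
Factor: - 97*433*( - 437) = 19^1*23^1 * 97^1 * 433^1 = 18354437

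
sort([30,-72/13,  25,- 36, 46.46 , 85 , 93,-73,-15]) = [-73, - 36,-15, - 72/13,  25,30,46.46,85, 93 ] 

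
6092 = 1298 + 4794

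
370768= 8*46346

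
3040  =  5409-2369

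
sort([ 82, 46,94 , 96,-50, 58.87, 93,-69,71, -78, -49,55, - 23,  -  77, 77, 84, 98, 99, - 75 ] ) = [ - 78, - 77, - 75, - 69 , - 50,-49,-23,46, 55,58.87, 71, 77, 82, 84, 93,94, 96, 98, 99]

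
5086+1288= 6374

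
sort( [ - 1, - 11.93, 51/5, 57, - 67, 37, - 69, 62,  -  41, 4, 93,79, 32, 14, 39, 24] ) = [ - 69, - 67, - 41, -11.93,-1,4, 51/5,  14,  24,32,37 , 39, 57,62, 79, 93]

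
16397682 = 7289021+9108661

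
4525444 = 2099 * 2156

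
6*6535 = 39210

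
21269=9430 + 11839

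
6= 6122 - 6116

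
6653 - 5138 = 1515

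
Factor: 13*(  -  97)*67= -13^1*67^1*97^1 = -84487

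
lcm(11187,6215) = 55935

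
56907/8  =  7113 + 3/8= 7113.38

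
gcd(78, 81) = 3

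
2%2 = 0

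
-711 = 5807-6518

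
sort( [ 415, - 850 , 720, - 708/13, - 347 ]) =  [ -850, - 347, - 708/13, 415,720 ]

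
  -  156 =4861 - 5017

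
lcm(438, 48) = 3504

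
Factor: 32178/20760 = 31/20 = 2^( - 2)*5^( - 1) * 31^1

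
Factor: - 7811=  - 73^1*107^1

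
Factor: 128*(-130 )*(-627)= 10433280 = 2^8*3^1*5^1 * 11^1* 13^1*19^1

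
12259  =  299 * 41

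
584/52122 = 4/357= 0.01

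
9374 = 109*86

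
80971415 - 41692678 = 39278737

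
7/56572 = 7/56572 = 0.00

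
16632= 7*2376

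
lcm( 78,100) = 3900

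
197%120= 77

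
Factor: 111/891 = 37/297 = 3^( - 3 )*11^( - 1)*37^1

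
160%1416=160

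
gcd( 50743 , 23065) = 4613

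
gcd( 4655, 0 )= 4655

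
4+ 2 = 6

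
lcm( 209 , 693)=13167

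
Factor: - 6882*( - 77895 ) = 2^1*3^4 * 5^1*31^1* 37^1 * 577^1 = 536073390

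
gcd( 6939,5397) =771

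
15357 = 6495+8862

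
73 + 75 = 148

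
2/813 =2/813= 0.00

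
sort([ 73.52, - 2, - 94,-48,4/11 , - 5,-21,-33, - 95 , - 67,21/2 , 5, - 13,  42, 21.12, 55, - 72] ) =[ - 95, - 94, - 72, - 67,-48,  -  33,-21, - 13, - 5,-2, 4/11,5, 21/2, 21.12,42 , 55 , 73.52 ] 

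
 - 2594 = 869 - 3463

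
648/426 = 108/71 = 1.52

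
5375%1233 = 443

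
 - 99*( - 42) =4158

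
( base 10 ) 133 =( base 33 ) 41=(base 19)70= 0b10000101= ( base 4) 2011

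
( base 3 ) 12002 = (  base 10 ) 137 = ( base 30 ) 4H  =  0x89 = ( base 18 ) 7b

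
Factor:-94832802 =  - 2^1*3^3 * 43^1*40841^1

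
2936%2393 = 543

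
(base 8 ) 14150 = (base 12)3748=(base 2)1100001101000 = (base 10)6248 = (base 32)638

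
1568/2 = 784 = 784.00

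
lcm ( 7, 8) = 56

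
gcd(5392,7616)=16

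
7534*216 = 1627344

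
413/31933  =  413/31933=0.01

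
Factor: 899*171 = 3^2*19^1*29^1*31^1= 153729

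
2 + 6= 8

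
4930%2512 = 2418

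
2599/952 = 2599/952 = 2.73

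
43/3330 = 43/3330 = 0.01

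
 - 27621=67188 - 94809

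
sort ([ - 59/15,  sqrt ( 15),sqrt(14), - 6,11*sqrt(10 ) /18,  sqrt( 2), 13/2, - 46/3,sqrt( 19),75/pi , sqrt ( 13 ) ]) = [ - 46/3, - 6, - 59/15, sqrt (2 ),11*sqrt ( 10)/18 , sqrt(13 ), sqrt( 14), sqrt(15), sqrt( 19) , 13/2,75/pi ]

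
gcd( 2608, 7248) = 16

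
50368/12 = 12592/3 = 4197.33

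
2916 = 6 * 486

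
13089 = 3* 4363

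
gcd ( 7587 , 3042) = 9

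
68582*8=548656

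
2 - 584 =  - 582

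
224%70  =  14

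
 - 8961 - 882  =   - 9843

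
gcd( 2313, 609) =3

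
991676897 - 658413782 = 333263115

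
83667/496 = 168 + 339/496 = 168.68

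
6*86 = 516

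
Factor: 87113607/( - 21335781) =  - 29037869/7111927 = - 7^1 * 31^( - 1 )*47^1*383^ ( - 1 ) * 599^( - 1 ) * 88261^1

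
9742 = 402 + 9340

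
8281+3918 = 12199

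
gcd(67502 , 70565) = 1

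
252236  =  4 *63059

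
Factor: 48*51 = 2448= 2^4*3^2*17^1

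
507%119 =31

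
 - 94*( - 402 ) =37788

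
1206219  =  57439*21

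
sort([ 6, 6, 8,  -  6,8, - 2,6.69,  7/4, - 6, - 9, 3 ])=[  -  9, - 6, -6, - 2,7/4 , 3,6,  6, 6.69,8 , 8]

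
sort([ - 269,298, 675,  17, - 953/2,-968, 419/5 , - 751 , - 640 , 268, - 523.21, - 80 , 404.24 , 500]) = [ - 968, - 751, - 640, - 523.21, - 953/2 , - 269, - 80, 17 , 419/5, 268 , 298  ,  404.24 , 500, 675]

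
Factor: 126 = 2^1 * 3^2*7^1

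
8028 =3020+5008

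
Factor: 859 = 859^1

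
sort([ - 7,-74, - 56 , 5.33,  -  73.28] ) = [ - 74, - 73.28, - 56, - 7,5.33] 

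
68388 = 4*17097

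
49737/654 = 76 + 11/218 = 76.05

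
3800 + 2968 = 6768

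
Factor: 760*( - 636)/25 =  - 2^5*3^1*5^( - 1)*19^1*53^1 = -96672/5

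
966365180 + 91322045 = 1057687225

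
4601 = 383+4218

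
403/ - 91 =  - 5  +  4/7 = -  4.43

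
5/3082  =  5/3082 = 0.00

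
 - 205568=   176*( - 1168 )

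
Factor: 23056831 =7^1*73^1*45121^1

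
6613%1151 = 858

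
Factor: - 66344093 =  - 66344093^1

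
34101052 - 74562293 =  - 40461241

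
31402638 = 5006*6273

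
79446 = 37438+42008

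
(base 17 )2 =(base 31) 2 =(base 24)2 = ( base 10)2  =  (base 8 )2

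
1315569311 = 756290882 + 559278429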